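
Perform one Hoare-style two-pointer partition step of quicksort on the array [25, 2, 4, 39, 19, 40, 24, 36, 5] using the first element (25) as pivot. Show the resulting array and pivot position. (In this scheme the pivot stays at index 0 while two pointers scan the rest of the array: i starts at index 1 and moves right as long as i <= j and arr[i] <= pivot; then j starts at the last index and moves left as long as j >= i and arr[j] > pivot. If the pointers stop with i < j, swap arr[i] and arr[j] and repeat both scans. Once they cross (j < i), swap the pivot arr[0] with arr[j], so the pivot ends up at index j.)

Hoare-style two-pointer partition with pivot = 25:

Initial array: [25, 2, 4, 39, 19, 40, 24, 36, 5]

Pointers start at i = 1, j = 8.
i stops at index 3 (arr[3]=39 > 25), j stops at index 8 (arr[8]=5 <= 25): swap arr[3] and arr[8], array becomes [25, 2, 4, 5, 19, 40, 24, 36, 39]
i stops at index 5 (arr[5]=40 > 25), j stops at index 6 (arr[6]=24 <= 25): swap arr[5] and arr[6], array becomes [25, 2, 4, 5, 19, 24, 40, 36, 39]
i ends at 6, j ends at 5: the pointers have crossed (j < i), so scanning stops.

Swap pivot arr[0] with arr[5] to place pivot at position 5: [24, 2, 4, 5, 19, 25, 40, 36, 39]
Pivot position: 5

After partitioning with pivot 25, the array becomes [24, 2, 4, 5, 19, 25, 40, 36, 39]. The pivot is placed at index 5. All elements to the left of the pivot are <= 25, and all elements to the right are > 25.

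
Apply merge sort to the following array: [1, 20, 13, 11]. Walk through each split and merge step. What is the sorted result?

Merge sort trace:

Split: [1, 20, 13, 11] -> [1, 20] and [13, 11]
  Split: [1, 20] -> [1] and [20]
  Merge: [1] + [20] -> [1, 20]
  Split: [13, 11] -> [13] and [11]
  Merge: [13] + [11] -> [11, 13]
Merge: [1, 20] + [11, 13] -> [1, 11, 13, 20]

Final sorted array: [1, 11, 13, 20]

The merge sort proceeds by recursively splitting the array and merging sorted halves.
After all merges, the sorted array is [1, 11, 13, 20].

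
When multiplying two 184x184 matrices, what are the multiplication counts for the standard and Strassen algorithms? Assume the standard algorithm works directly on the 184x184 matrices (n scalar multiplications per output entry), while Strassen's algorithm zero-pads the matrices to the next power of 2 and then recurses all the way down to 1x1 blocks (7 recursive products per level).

Matrix multiplication for 184x184 matrices:

Strassen's algorithm requires power-of-2 dimensions. Pad 184x184 to 256x256 (next power of 2).

Standard algorithm: 184^3 = 6229504 multiplications
Strassen's algorithm: 7^(log2(256)) = 7^8 = 5764801 multiplications
Savings: 6229504 - 5764801 = 464703 multiplications

Standard: 6229504 multiplications (184^3). Strassen: 5764801 multiplications (7^8, after padding to 256x256). Strassen reduces 8 recursive multiplications to 7 at each level.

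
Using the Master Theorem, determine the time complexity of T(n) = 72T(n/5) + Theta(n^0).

Master Theorem for T(n) = 72T(n/5) + O(n^0):

a = 72, b = 5, c = 0
log_b(a) = log_5(72) = 2.6572

Case 1: c = 0 < log_5(72) = 2.6572
T(n) = O(n^(log_5 72))

For T(n) = 72T(n/5) + O(n^0): log_5(72) = 2.6572. This is Case 1 of the Master Theorem (c < log_b(a), work dominated by leaves), giving O(n^(log_5 72)).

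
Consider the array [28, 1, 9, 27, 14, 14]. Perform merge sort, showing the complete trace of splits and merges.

Merge sort trace:

Split: [28, 1, 9, 27, 14, 14] -> [28, 1, 9] and [27, 14, 14]
  Split: [28, 1, 9] -> [28] and [1, 9]
    Split: [1, 9] -> [1] and [9]
    Merge: [1] + [9] -> [1, 9]
  Merge: [28] + [1, 9] -> [1, 9, 28]
  Split: [27, 14, 14] -> [27] and [14, 14]
    Split: [14, 14] -> [14] and [14]
    Merge: [14] + [14] -> [14, 14]
  Merge: [27] + [14, 14] -> [14, 14, 27]
Merge: [1, 9, 28] + [14, 14, 27] -> [1, 9, 14, 14, 27, 28]

Final sorted array: [1, 9, 14, 14, 27, 28]

The merge sort proceeds by recursively splitting the array and merging sorted halves.
After all merges, the sorted array is [1, 9, 14, 14, 27, 28].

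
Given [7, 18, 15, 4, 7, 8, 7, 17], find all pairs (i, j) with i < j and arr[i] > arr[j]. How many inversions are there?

Finding inversions in [7, 18, 15, 4, 7, 8, 7, 17]:

(0, 3): arr[0]=7 > arr[3]=4
(1, 2): arr[1]=18 > arr[2]=15
(1, 3): arr[1]=18 > arr[3]=4
(1, 4): arr[1]=18 > arr[4]=7
(1, 5): arr[1]=18 > arr[5]=8
(1, 6): arr[1]=18 > arr[6]=7
(1, 7): arr[1]=18 > arr[7]=17
(2, 3): arr[2]=15 > arr[3]=4
(2, 4): arr[2]=15 > arr[4]=7
(2, 5): arr[2]=15 > arr[5]=8
(2, 6): arr[2]=15 > arr[6]=7
(5, 6): arr[5]=8 > arr[6]=7

Total inversions: 12

The array has 12 inversion(s): (0,3), (1,2), (1,3), (1,4), (1,5), (1,6), (1,7), (2,3), (2,4), (2,5), (2,6), (5,6). Each pair (i,j) satisfies i < j and arr[i] > arr[j].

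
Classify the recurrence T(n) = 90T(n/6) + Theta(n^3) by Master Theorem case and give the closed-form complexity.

Master Theorem for T(n) = 90T(n/6) + O(n^3):

a = 90, b = 6, c = 3
log_b(a) = log_6(90) = 2.5114

Case 3: c = 3 > log_6(90) = 2.5114
T(n) = O(n^3) = O(n^3)

For T(n) = 90T(n/6) + O(n^3): log_6(90) = 2.5114. This is Case 3 of the Master Theorem (c > log_b(a), work dominated by root), giving O(n^3).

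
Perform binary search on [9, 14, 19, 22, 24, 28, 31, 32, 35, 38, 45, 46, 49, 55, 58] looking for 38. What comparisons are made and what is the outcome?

Binary search for 38 in [9, 14, 19, 22, 24, 28, 31, 32, 35, 38, 45, 46, 49, 55, 58]:

lo=0, hi=14, mid=7, arr[mid]=32 -> 32 < 38, search right half
lo=8, hi=14, mid=11, arr[mid]=46 -> 46 > 38, search left half
lo=8, hi=10, mid=9, arr[mid]=38 -> Found target at index 9!

Binary search finds 38 at index 9 after 3 comparisons. The search repeatedly halves the search space by comparing with the middle element.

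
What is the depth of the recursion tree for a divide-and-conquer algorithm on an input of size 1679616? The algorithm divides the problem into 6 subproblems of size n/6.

For divide and conquer with division factor 6:

Problem sizes at each level:
Level 0: 1679616
Level 1: 279936
Level 2: 46656
Level 3: 7776
Level 4: 1296
Level 5: 216
Level 6: 36
Level 7: 6
Level 8: 1

The root is level 0 and the size-1 base case is level 8 (the tree spans levels 0 through 8, i.e. 9 levels counting the root), so the depth is the number of divisions: log_6(1679616) = 8

The recursion tree depth is log_6(1679616) = 8. At each level, the problem size is divided by 6, so it takes 8 divisions to reduce to a base case of size 1. The algorithm makes 6 recursive calls at each level.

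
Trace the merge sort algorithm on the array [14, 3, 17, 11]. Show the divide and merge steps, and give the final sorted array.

Merge sort trace:

Split: [14, 3, 17, 11] -> [14, 3] and [17, 11]
  Split: [14, 3] -> [14] and [3]
  Merge: [14] + [3] -> [3, 14]
  Split: [17, 11] -> [17] and [11]
  Merge: [17] + [11] -> [11, 17]
Merge: [3, 14] + [11, 17] -> [3, 11, 14, 17]

Final sorted array: [3, 11, 14, 17]

The merge sort proceeds by recursively splitting the array and merging sorted halves.
After all merges, the sorted array is [3, 11, 14, 17].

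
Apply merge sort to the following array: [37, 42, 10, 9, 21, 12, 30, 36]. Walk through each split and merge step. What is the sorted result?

Merge sort trace:

Split: [37, 42, 10, 9, 21, 12, 30, 36] -> [37, 42, 10, 9] and [21, 12, 30, 36]
  Split: [37, 42, 10, 9] -> [37, 42] and [10, 9]
    Split: [37, 42] -> [37] and [42]
    Merge: [37] + [42] -> [37, 42]
    Split: [10, 9] -> [10] and [9]
    Merge: [10] + [9] -> [9, 10]
  Merge: [37, 42] + [9, 10] -> [9, 10, 37, 42]
  Split: [21, 12, 30, 36] -> [21, 12] and [30, 36]
    Split: [21, 12] -> [21] and [12]
    Merge: [21] + [12] -> [12, 21]
    Split: [30, 36] -> [30] and [36]
    Merge: [30] + [36] -> [30, 36]
  Merge: [12, 21] + [30, 36] -> [12, 21, 30, 36]
Merge: [9, 10, 37, 42] + [12, 21, 30, 36] -> [9, 10, 12, 21, 30, 36, 37, 42]

Final sorted array: [9, 10, 12, 21, 30, 36, 37, 42]

The merge sort proceeds by recursively splitting the array and merging sorted halves.
After all merges, the sorted array is [9, 10, 12, 21, 30, 36, 37, 42].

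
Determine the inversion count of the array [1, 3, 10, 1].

Finding inversions in [1, 3, 10, 1]:

(1, 3): arr[1]=3 > arr[3]=1
(2, 3): arr[2]=10 > arr[3]=1

Total inversions: 2

The array has 2 inversion(s): (1,3), (2,3). Each pair (i,j) satisfies i < j and arr[i] > arr[j].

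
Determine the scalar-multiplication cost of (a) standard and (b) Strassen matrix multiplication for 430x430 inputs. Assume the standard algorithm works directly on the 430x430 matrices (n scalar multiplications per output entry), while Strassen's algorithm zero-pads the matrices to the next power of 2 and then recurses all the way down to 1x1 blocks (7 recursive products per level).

Matrix multiplication for 430x430 matrices:

Strassen's algorithm requires power-of-2 dimensions. Pad 430x430 to 512x512 (next power of 2).

Standard algorithm: 430^3 = 79507000 multiplications
Strassen's algorithm: 7^(log2(512)) = 7^9 = 40353607 multiplications
Savings: 79507000 - 40353607 = 39153393 multiplications

Standard: 79507000 multiplications (430^3). Strassen: 40353607 multiplications (7^9, after padding to 512x512). Strassen reduces 8 recursive multiplications to 7 at each level.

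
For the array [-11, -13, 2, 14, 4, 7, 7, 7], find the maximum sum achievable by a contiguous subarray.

Using Kadane's algorithm on [-11, -13, 2, 14, 4, 7, 7, 7]:

Scanning through the array:
Position 1 (value -13): max_ending_here = -13, max_so_far = -11
Position 2 (value 2): max_ending_here = 2, max_so_far = 2
Position 3 (value 14): max_ending_here = 16, max_so_far = 16
Position 4 (value 4): max_ending_here = 20, max_so_far = 20
Position 5 (value 7): max_ending_here = 27, max_so_far = 27
Position 6 (value 7): max_ending_here = 34, max_so_far = 34
Position 7 (value 7): max_ending_here = 41, max_so_far = 41

Maximum subarray: [2, 14, 4, 7, 7, 7]
Maximum sum: 41

The maximum subarray is [2, 14, 4, 7, 7, 7] with sum 41. This subarray runs from index 2 to index 7.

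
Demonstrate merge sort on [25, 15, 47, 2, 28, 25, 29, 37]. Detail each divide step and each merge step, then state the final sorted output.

Merge sort trace:

Split: [25, 15, 47, 2, 28, 25, 29, 37] -> [25, 15, 47, 2] and [28, 25, 29, 37]
  Split: [25, 15, 47, 2] -> [25, 15] and [47, 2]
    Split: [25, 15] -> [25] and [15]
    Merge: [25] + [15] -> [15, 25]
    Split: [47, 2] -> [47] and [2]
    Merge: [47] + [2] -> [2, 47]
  Merge: [15, 25] + [2, 47] -> [2, 15, 25, 47]
  Split: [28, 25, 29, 37] -> [28, 25] and [29, 37]
    Split: [28, 25] -> [28] and [25]
    Merge: [28] + [25] -> [25, 28]
    Split: [29, 37] -> [29] and [37]
    Merge: [29] + [37] -> [29, 37]
  Merge: [25, 28] + [29, 37] -> [25, 28, 29, 37]
Merge: [2, 15, 25, 47] + [25, 28, 29, 37] -> [2, 15, 25, 25, 28, 29, 37, 47]

Final sorted array: [2, 15, 25, 25, 28, 29, 37, 47]

The merge sort proceeds by recursively splitting the array and merging sorted halves.
After all merges, the sorted array is [2, 15, 25, 25, 28, 29, 37, 47].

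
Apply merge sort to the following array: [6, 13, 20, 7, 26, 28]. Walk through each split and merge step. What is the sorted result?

Merge sort trace:

Split: [6, 13, 20, 7, 26, 28] -> [6, 13, 20] and [7, 26, 28]
  Split: [6, 13, 20] -> [6] and [13, 20]
    Split: [13, 20] -> [13] and [20]
    Merge: [13] + [20] -> [13, 20]
  Merge: [6] + [13, 20] -> [6, 13, 20]
  Split: [7, 26, 28] -> [7] and [26, 28]
    Split: [26, 28] -> [26] and [28]
    Merge: [26] + [28] -> [26, 28]
  Merge: [7] + [26, 28] -> [7, 26, 28]
Merge: [6, 13, 20] + [7, 26, 28] -> [6, 7, 13, 20, 26, 28]

Final sorted array: [6, 7, 13, 20, 26, 28]

The merge sort proceeds by recursively splitting the array and merging sorted halves.
After all merges, the sorted array is [6, 7, 13, 20, 26, 28].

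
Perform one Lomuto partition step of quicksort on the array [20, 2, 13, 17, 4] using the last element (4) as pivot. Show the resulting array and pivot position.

Lomuto partition with pivot = 4:

Initial array: [20, 2, 13, 17, 4]

arr[0]=20 > 4: no swap
arr[1]=2 <= 4: swap with position 0, array becomes [2, 20, 13, 17, 4]
arr[2]=13 > 4: no swap
arr[3]=17 > 4: no swap

Place pivot at position 1: [2, 4, 13, 17, 20]
Pivot position: 1

After partitioning with pivot 4, the array becomes [2, 4, 13, 17, 20]. The pivot is placed at index 1. All elements to the left of the pivot are <= 4, and all elements to the right are > 4.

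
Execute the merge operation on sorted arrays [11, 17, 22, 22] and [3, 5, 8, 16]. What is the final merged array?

Merging process:

Compare 11 vs 3: take 3 from right. Merged: [3]
Compare 11 vs 5: take 5 from right. Merged: [3, 5]
Compare 11 vs 8: take 8 from right. Merged: [3, 5, 8]
Compare 11 vs 16: take 11 from left. Merged: [3, 5, 8, 11]
Compare 17 vs 16: take 16 from right. Merged: [3, 5, 8, 11, 16]
Append remaining from left: [17, 22, 22]. Merged: [3, 5, 8, 11, 16, 17, 22, 22]

Final merged array: [3, 5, 8, 11, 16, 17, 22, 22]
Total comparisons: 5

The merged array is [3, 5, 8, 11, 16, 17, 22, 22], requiring 5 comparisons. The merge step runs in O(n) time where n is the total number of elements.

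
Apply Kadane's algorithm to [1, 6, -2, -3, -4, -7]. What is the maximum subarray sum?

Using Kadane's algorithm on [1, 6, -2, -3, -4, -7]:

Scanning through the array:
Position 1 (value 6): max_ending_here = 7, max_so_far = 7
Position 2 (value -2): max_ending_here = 5, max_so_far = 7
Position 3 (value -3): max_ending_here = 2, max_so_far = 7
Position 4 (value -4): max_ending_here = -2, max_so_far = 7
Position 5 (value -7): max_ending_here = -7, max_so_far = 7

Maximum subarray: [1, 6]
Maximum sum: 7

The maximum subarray is [1, 6] with sum 7. This subarray runs from index 0 to index 1.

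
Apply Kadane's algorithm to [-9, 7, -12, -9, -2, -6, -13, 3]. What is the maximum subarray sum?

Using Kadane's algorithm on [-9, 7, -12, -9, -2, -6, -13, 3]:

Scanning through the array:
Position 1 (value 7): max_ending_here = 7, max_so_far = 7
Position 2 (value -12): max_ending_here = -5, max_so_far = 7
Position 3 (value -9): max_ending_here = -9, max_so_far = 7
Position 4 (value -2): max_ending_here = -2, max_so_far = 7
Position 5 (value -6): max_ending_here = -6, max_so_far = 7
Position 6 (value -13): max_ending_here = -13, max_so_far = 7
Position 7 (value 3): max_ending_here = 3, max_so_far = 7

Maximum subarray: [7]
Maximum sum: 7

The maximum subarray is [7] with sum 7. This subarray runs from index 1 to index 1.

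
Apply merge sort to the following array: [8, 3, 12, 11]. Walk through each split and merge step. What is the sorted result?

Merge sort trace:

Split: [8, 3, 12, 11] -> [8, 3] and [12, 11]
  Split: [8, 3] -> [8] and [3]
  Merge: [8] + [3] -> [3, 8]
  Split: [12, 11] -> [12] and [11]
  Merge: [12] + [11] -> [11, 12]
Merge: [3, 8] + [11, 12] -> [3, 8, 11, 12]

Final sorted array: [3, 8, 11, 12]

The merge sort proceeds by recursively splitting the array and merging sorted halves.
After all merges, the sorted array is [3, 8, 11, 12].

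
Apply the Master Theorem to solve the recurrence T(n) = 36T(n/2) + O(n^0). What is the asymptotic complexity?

Master Theorem for T(n) = 36T(n/2) + O(n^0):

a = 36, b = 2, c = 0
log_b(a) = log_2(36) = 5.1699

Case 1: c = 0 < log_2(36) = 5.1699
T(n) = O(n^(log_2 36))

For T(n) = 36T(n/2) + O(n^0): log_2(36) = 5.1699. This is Case 1 of the Master Theorem (c < log_b(a), work dominated by leaves), giving O(n^(log_2 36)).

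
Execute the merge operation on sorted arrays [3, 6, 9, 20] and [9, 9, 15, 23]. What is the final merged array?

Merging process:

Compare 3 vs 9: take 3 from left. Merged: [3]
Compare 6 vs 9: take 6 from left. Merged: [3, 6]
Compare 9 vs 9: take 9 from left. Merged: [3, 6, 9]
Compare 20 vs 9: take 9 from right. Merged: [3, 6, 9, 9]
Compare 20 vs 9: take 9 from right. Merged: [3, 6, 9, 9, 9]
Compare 20 vs 15: take 15 from right. Merged: [3, 6, 9, 9, 9, 15]
Compare 20 vs 23: take 20 from left. Merged: [3, 6, 9, 9, 9, 15, 20]
Append remaining from right: [23]. Merged: [3, 6, 9, 9, 9, 15, 20, 23]

Final merged array: [3, 6, 9, 9, 9, 15, 20, 23]
Total comparisons: 7

The merged array is [3, 6, 9, 9, 9, 15, 20, 23], requiring 7 comparisons. The merge step runs in O(n) time where n is the total number of elements.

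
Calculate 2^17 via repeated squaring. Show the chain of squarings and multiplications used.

Computing 2^17 by squaring (build up from 2^1; each line after the first costs one multiplication):

2^1 = 2
2^2 = (2^1)^2 = 2^2 = 4
2^4 = (2^2)^2 = 4^2 = 16
2^8 = (2^4)^2 = 16^2 = 256
2^16 = (2^8)^2 = 256^2 = 65536
2^17 = 2 * 2^16 = 2 * 65536 = 131072

Result: 131072
Multiplications needed: 5 (5 lines after 2^1)

2^17 = 131072. Using exponentiation by squaring, this requires 5 multiplications. The key idea: if the exponent is even, square the half-power; if odd, multiply by the base once.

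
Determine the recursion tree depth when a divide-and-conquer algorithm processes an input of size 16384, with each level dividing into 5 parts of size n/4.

For divide and conquer with division factor 4:

Problem sizes at each level:
Level 0: 16384
Level 1: 4096
Level 2: 1024
Level 3: 256
Level 4: 64
Level 5: 16
Level 6: 4
Level 7: 1

The root is level 0 and the size-1 base case is level 7 (the tree spans levels 0 through 7, i.e. 8 levels counting the root), so the depth is the number of divisions: log_4(16384) = 7

The recursion tree depth is log_4(16384) = 7. At each level, the problem size is divided by 4, so it takes 7 divisions to reduce to a base case of size 1. The algorithm makes 5 recursive calls at each level.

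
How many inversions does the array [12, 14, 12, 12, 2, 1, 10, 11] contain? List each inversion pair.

Finding inversions in [12, 14, 12, 12, 2, 1, 10, 11]:

(0, 4): arr[0]=12 > arr[4]=2
(0, 5): arr[0]=12 > arr[5]=1
(0, 6): arr[0]=12 > arr[6]=10
(0, 7): arr[0]=12 > arr[7]=11
(1, 2): arr[1]=14 > arr[2]=12
(1, 3): arr[1]=14 > arr[3]=12
(1, 4): arr[1]=14 > arr[4]=2
(1, 5): arr[1]=14 > arr[5]=1
(1, 6): arr[1]=14 > arr[6]=10
(1, 7): arr[1]=14 > arr[7]=11
(2, 4): arr[2]=12 > arr[4]=2
(2, 5): arr[2]=12 > arr[5]=1
(2, 6): arr[2]=12 > arr[6]=10
(2, 7): arr[2]=12 > arr[7]=11
(3, 4): arr[3]=12 > arr[4]=2
(3, 5): arr[3]=12 > arr[5]=1
(3, 6): arr[3]=12 > arr[6]=10
(3, 7): arr[3]=12 > arr[7]=11
(4, 5): arr[4]=2 > arr[5]=1

Total inversions: 19

The array has 19 inversion(s): (0,4), (0,5), (0,6), (0,7), (1,2), (1,3), (1,4), (1,5), (1,6), (1,7), (2,4), (2,5), (2,6), (2,7), (3,4), (3,5), (3,6), (3,7), (4,5). Each pair (i,j) satisfies i < j and arr[i] > arr[j].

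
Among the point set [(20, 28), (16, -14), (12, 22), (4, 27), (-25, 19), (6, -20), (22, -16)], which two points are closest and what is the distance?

Computing all pairwise distances among 7 points:

d((20, 28), (16, -14)) = 42.19
d((20, 28), (12, 22)) = 10.0
d((20, 28), (4, 27)) = 16.0312
d((20, 28), (-25, 19)) = 45.8912
d((20, 28), (6, -20)) = 50.0
d((20, 28), (22, -16)) = 44.0454
d((16, -14), (12, 22)) = 36.2215
d((16, -14), (4, 27)) = 42.72
d((16, -14), (-25, 19)) = 52.6308
d((16, -14), (6, -20)) = 11.6619
d((16, -14), (22, -16)) = 6.3246 <-- minimum
d((12, 22), (4, 27)) = 9.434
d((12, 22), (-25, 19)) = 37.1214
d((12, 22), (6, -20)) = 42.4264
d((12, 22), (22, -16)) = 39.2938
d((4, 27), (-25, 19)) = 30.0832
d((4, 27), (6, -20)) = 47.0425
d((4, 27), (22, -16)) = 46.6154
d((-25, 19), (6, -20)) = 49.8197
d((-25, 19), (22, -16)) = 58.6003
d((6, -20), (22, -16)) = 16.4924

Closest pair: (16, -14) and (22, -16) with distance 6.3246

The closest pair is (16, -14) and (22, -16) with Euclidean distance 6.3246. For 7 points, brute-force pairwise comparison is shown above. For large n, the divide-and-conquer algorithm (sort by x, recurse on halves, check the dividing strip) achieves O(n log n).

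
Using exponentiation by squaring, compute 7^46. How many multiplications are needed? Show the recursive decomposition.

Computing 7^46 by squaring (build up from 7^1; each line after the first costs one multiplication):

7^1 = 7
7^2 = (7^1)^2 = 7^2 = 49
7^4 = (7^2)^2 = 49^2 = 2401
7^5 = 7 * 7^4 = 7 * 2401 = 16807
7^10 = (7^5)^2 = 16807^2 = 282475249
7^11 = 7 * 7^10 = 7 * 282475249 = 1977326743
7^22 = (7^11)^2 = 1977326743^2 = 3909821048582988049
7^23 = 7 * 7^22 = 7 * 3909821048582988049 = 27368747340080916343
7^46 = (7^23)^2 = 27368747340080916343^2 = 749048330965186233494494102694564493649

Result: 749048330965186233494494102694564493649
Multiplications needed: 8 (8 lines after 7^1)

7^46 = 749048330965186233494494102694564493649. Using exponentiation by squaring, this requires 8 multiplications. The key idea: if the exponent is even, square the half-power; if odd, multiply by the base once.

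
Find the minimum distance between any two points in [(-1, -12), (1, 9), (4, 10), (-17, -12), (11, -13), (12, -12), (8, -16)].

Computing all pairwise distances among 7 points:

d((-1, -12), (1, 9)) = 21.095
d((-1, -12), (4, 10)) = 22.561
d((-1, -12), (-17, -12)) = 16.0
d((-1, -12), (11, -13)) = 12.0416
d((-1, -12), (12, -12)) = 13.0
d((-1, -12), (8, -16)) = 9.8489
d((1, 9), (4, 10)) = 3.1623
d((1, 9), (-17, -12)) = 27.6586
d((1, 9), (11, -13)) = 24.1661
d((1, 9), (12, -12)) = 23.7065
d((1, 9), (8, -16)) = 25.9615
d((4, 10), (-17, -12)) = 30.4138
d((4, 10), (11, -13)) = 24.0416
d((4, 10), (12, -12)) = 23.4094
d((4, 10), (8, -16)) = 26.3059
d((-17, -12), (11, -13)) = 28.0179
d((-17, -12), (12, -12)) = 29.0
d((-17, -12), (8, -16)) = 25.318
d((11, -13), (12, -12)) = 1.4142 <-- minimum
d((11, -13), (8, -16)) = 4.2426
d((12, -12), (8, -16)) = 5.6569

Closest pair: (11, -13) and (12, -12) with distance 1.4142

The closest pair is (11, -13) and (12, -12) with Euclidean distance 1.4142. For 7 points, brute-force pairwise comparison is shown above. For large n, the divide-and-conquer algorithm (sort by x, recurse on halves, check the dividing strip) achieves O(n log n).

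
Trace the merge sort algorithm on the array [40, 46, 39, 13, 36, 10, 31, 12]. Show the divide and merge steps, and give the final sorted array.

Merge sort trace:

Split: [40, 46, 39, 13, 36, 10, 31, 12] -> [40, 46, 39, 13] and [36, 10, 31, 12]
  Split: [40, 46, 39, 13] -> [40, 46] and [39, 13]
    Split: [40, 46] -> [40] and [46]
    Merge: [40] + [46] -> [40, 46]
    Split: [39, 13] -> [39] and [13]
    Merge: [39] + [13] -> [13, 39]
  Merge: [40, 46] + [13, 39] -> [13, 39, 40, 46]
  Split: [36, 10, 31, 12] -> [36, 10] and [31, 12]
    Split: [36, 10] -> [36] and [10]
    Merge: [36] + [10] -> [10, 36]
    Split: [31, 12] -> [31] and [12]
    Merge: [31] + [12] -> [12, 31]
  Merge: [10, 36] + [12, 31] -> [10, 12, 31, 36]
Merge: [13, 39, 40, 46] + [10, 12, 31, 36] -> [10, 12, 13, 31, 36, 39, 40, 46]

Final sorted array: [10, 12, 13, 31, 36, 39, 40, 46]

The merge sort proceeds by recursively splitting the array and merging sorted halves.
After all merges, the sorted array is [10, 12, 13, 31, 36, 39, 40, 46].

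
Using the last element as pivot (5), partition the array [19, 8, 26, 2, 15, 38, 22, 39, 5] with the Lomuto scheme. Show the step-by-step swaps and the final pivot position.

Lomuto partition with pivot = 5:

Initial array: [19, 8, 26, 2, 15, 38, 22, 39, 5]

arr[0]=19 > 5: no swap
arr[1]=8 > 5: no swap
arr[2]=26 > 5: no swap
arr[3]=2 <= 5: swap with position 0, array becomes [2, 8, 26, 19, 15, 38, 22, 39, 5]
arr[4]=15 > 5: no swap
arr[5]=38 > 5: no swap
arr[6]=22 > 5: no swap
arr[7]=39 > 5: no swap

Place pivot at position 1: [2, 5, 26, 19, 15, 38, 22, 39, 8]
Pivot position: 1

After partitioning with pivot 5, the array becomes [2, 5, 26, 19, 15, 38, 22, 39, 8]. The pivot is placed at index 1. All elements to the left of the pivot are <= 5, and all elements to the right are > 5.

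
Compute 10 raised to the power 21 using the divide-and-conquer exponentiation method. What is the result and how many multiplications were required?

Computing 10^21 by squaring (build up from 10^1; each line after the first costs one multiplication):

10^1 = 10
10^2 = (10^1)^2 = 10^2 = 100
10^4 = (10^2)^2 = 100^2 = 10000
10^5 = 10 * 10^4 = 10 * 10000 = 100000
10^10 = (10^5)^2 = 100000^2 = 10000000000
10^20 = (10^10)^2 = 10000000000^2 = 100000000000000000000
10^21 = 10 * 10^20 = 10 * 100000000000000000000 = 1000000000000000000000

Result: 1000000000000000000000
Multiplications needed: 6 (6 lines after 10^1)

10^21 = 1000000000000000000000. Using exponentiation by squaring, this requires 6 multiplications. The key idea: if the exponent is even, square the half-power; if odd, multiply by the base once.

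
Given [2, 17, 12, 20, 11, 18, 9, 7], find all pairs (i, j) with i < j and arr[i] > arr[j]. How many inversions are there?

Finding inversions in [2, 17, 12, 20, 11, 18, 9, 7]:

(1, 2): arr[1]=17 > arr[2]=12
(1, 4): arr[1]=17 > arr[4]=11
(1, 6): arr[1]=17 > arr[6]=9
(1, 7): arr[1]=17 > arr[7]=7
(2, 4): arr[2]=12 > arr[4]=11
(2, 6): arr[2]=12 > arr[6]=9
(2, 7): arr[2]=12 > arr[7]=7
(3, 4): arr[3]=20 > arr[4]=11
(3, 5): arr[3]=20 > arr[5]=18
(3, 6): arr[3]=20 > arr[6]=9
(3, 7): arr[3]=20 > arr[7]=7
(4, 6): arr[4]=11 > arr[6]=9
(4, 7): arr[4]=11 > arr[7]=7
(5, 6): arr[5]=18 > arr[6]=9
(5, 7): arr[5]=18 > arr[7]=7
(6, 7): arr[6]=9 > arr[7]=7

Total inversions: 16

The array has 16 inversion(s): (1,2), (1,4), (1,6), (1,7), (2,4), (2,6), (2,7), (3,4), (3,5), (3,6), (3,7), (4,6), (4,7), (5,6), (5,7), (6,7). Each pair (i,j) satisfies i < j and arr[i] > arr[j].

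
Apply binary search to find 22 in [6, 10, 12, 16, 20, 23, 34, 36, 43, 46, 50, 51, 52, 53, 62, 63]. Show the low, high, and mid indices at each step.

Binary search for 22 in [6, 10, 12, 16, 20, 23, 34, 36, 43, 46, 50, 51, 52, 53, 62, 63]:

lo=0, hi=15, mid=7, arr[mid]=36 -> 36 > 22, search left half
lo=0, hi=6, mid=3, arr[mid]=16 -> 16 < 22, search right half
lo=4, hi=6, mid=5, arr[mid]=23 -> 23 > 22, search left half
lo=4, hi=4, mid=4, arr[mid]=20 -> 20 < 22, search right half
lo=5 > hi=4, target 22 not found

Binary search determines that 22 is not in the array after 4 comparisons. The search space was exhausted without finding the target.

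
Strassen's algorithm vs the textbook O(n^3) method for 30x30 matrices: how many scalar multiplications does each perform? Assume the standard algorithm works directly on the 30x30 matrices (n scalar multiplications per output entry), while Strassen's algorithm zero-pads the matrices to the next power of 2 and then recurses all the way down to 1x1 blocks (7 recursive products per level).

Matrix multiplication for 30x30 matrices:

Strassen's algorithm requires power-of-2 dimensions. Pad 30x30 to 32x32 (next power of 2).

Standard algorithm: 30^3 = 27000 multiplications
Strassen's algorithm: 7^(log2(32)) = 7^5 = 16807 multiplications
Savings: 27000 - 16807 = 10193 multiplications

Standard: 27000 multiplications (30^3). Strassen: 16807 multiplications (7^5, after padding to 32x32). Strassen reduces 8 recursive multiplications to 7 at each level.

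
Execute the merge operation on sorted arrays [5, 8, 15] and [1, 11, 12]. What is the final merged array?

Merging process:

Compare 5 vs 1: take 1 from right. Merged: [1]
Compare 5 vs 11: take 5 from left. Merged: [1, 5]
Compare 8 vs 11: take 8 from left. Merged: [1, 5, 8]
Compare 15 vs 11: take 11 from right. Merged: [1, 5, 8, 11]
Compare 15 vs 12: take 12 from right. Merged: [1, 5, 8, 11, 12]
Append remaining from left: [15]. Merged: [1, 5, 8, 11, 12, 15]

Final merged array: [1, 5, 8, 11, 12, 15]
Total comparisons: 5

The merged array is [1, 5, 8, 11, 12, 15], requiring 5 comparisons. The merge step runs in O(n) time where n is the total number of elements.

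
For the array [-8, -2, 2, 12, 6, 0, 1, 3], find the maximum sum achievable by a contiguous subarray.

Using Kadane's algorithm on [-8, -2, 2, 12, 6, 0, 1, 3]:

Scanning through the array:
Position 1 (value -2): max_ending_here = -2, max_so_far = -2
Position 2 (value 2): max_ending_here = 2, max_so_far = 2
Position 3 (value 12): max_ending_here = 14, max_so_far = 14
Position 4 (value 6): max_ending_here = 20, max_so_far = 20
Position 5 (value 0): max_ending_here = 20, max_so_far = 20
Position 6 (value 1): max_ending_here = 21, max_so_far = 21
Position 7 (value 3): max_ending_here = 24, max_so_far = 24

Maximum subarray: [2, 12, 6, 0, 1, 3]
Maximum sum: 24

The maximum subarray is [2, 12, 6, 0, 1, 3] with sum 24. This subarray runs from index 2 to index 7.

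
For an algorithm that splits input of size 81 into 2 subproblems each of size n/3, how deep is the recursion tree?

For divide and conquer with division factor 3:

Problem sizes at each level:
Level 0: 81
Level 1: 27
Level 2: 9
Level 3: 3
Level 4: 1

The root is level 0 and the size-1 base case is level 4 (the tree spans levels 0 through 4, i.e. 5 levels counting the root), so the depth is the number of divisions: log_3(81) = 4

The recursion tree depth is log_3(81) = 4. At each level, the problem size is divided by 3, so it takes 4 divisions to reduce to a base case of size 1. The algorithm makes 2 recursive calls at each level.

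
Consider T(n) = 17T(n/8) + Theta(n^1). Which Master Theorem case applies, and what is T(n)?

Master Theorem for T(n) = 17T(n/8) + O(n^1):

a = 17, b = 8, c = 1
log_b(a) = log_8(17) = 1.3625

Case 1: c = 1 < log_8(17) = 1.3625
T(n) = O(n^(log_8 17))

For T(n) = 17T(n/8) + O(n^1): log_8(17) = 1.3625. This is Case 1 of the Master Theorem (c < log_b(a), work dominated by leaves), giving O(n^(log_8 17)).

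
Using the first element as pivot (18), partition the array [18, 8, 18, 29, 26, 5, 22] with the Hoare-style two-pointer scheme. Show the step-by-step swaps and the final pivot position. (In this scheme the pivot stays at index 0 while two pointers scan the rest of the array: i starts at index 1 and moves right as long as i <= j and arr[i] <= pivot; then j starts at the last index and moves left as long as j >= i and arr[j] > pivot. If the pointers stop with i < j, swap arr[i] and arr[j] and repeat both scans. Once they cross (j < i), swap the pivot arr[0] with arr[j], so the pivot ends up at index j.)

Hoare-style two-pointer partition with pivot = 18:

Initial array: [18, 8, 18, 29, 26, 5, 22]

Pointers start at i = 1, j = 6.
i stops at index 3 (arr[3]=29 > 18), j stops at index 5 (arr[5]=5 <= 18): swap arr[3] and arr[5], array becomes [18, 8, 18, 5, 26, 29, 22]
i ends at 4, j ends at 3: the pointers have crossed (j < i), so scanning stops.

Swap pivot arr[0] with arr[3] to place pivot at position 3: [5, 8, 18, 18, 26, 29, 22]
Pivot position: 3

After partitioning with pivot 18, the array becomes [5, 8, 18, 18, 26, 29, 22]. The pivot is placed at index 3. All elements to the left of the pivot are <= 18, and all elements to the right are > 18.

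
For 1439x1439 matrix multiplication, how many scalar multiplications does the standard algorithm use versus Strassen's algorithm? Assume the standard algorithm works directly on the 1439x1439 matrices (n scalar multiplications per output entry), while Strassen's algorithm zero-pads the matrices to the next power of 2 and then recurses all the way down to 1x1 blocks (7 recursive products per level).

Matrix multiplication for 1439x1439 matrices:

Strassen's algorithm requires power-of-2 dimensions. Pad 1439x1439 to 2048x2048 (next power of 2).

Standard algorithm: 1439^3 = 2979767519 multiplications
Strassen's algorithm: 7^(log2(2048)) = 7^11 = 1977326743 multiplications
Savings: 2979767519 - 1977326743 = 1002440776 multiplications

Standard: 2979767519 multiplications (1439^3). Strassen: 1977326743 multiplications (7^11, after padding to 2048x2048). Strassen reduces 8 recursive multiplications to 7 at each level.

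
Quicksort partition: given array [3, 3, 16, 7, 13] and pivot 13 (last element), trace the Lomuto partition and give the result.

Lomuto partition with pivot = 13:

Initial array: [3, 3, 16, 7, 13]

arr[0]=3 <= 13: swap with position 0, array becomes [3, 3, 16, 7, 13]
arr[1]=3 <= 13: swap with position 1, array becomes [3, 3, 16, 7, 13]
arr[2]=16 > 13: no swap
arr[3]=7 <= 13: swap with position 2, array becomes [3, 3, 7, 16, 13]

Place pivot at position 3: [3, 3, 7, 13, 16]
Pivot position: 3

After partitioning with pivot 13, the array becomes [3, 3, 7, 13, 16]. The pivot is placed at index 3. All elements to the left of the pivot are <= 13, and all elements to the right are > 13.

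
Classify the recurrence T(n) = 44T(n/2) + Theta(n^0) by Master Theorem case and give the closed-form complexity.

Master Theorem for T(n) = 44T(n/2) + O(n^0):

a = 44, b = 2, c = 0
log_b(a) = log_2(44) = 5.4594

Case 1: c = 0 < log_2(44) = 5.4594
T(n) = O(n^(log_2 44))

For T(n) = 44T(n/2) + O(n^0): log_2(44) = 5.4594. This is Case 1 of the Master Theorem (c < log_b(a), work dominated by leaves), giving O(n^(log_2 44)).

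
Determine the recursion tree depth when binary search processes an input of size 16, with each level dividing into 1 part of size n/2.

For divide and conquer with division factor 2:

Problem sizes at each level:
Level 0: 16
Level 1: 8
Level 2: 4
Level 3: 2
Level 4: 1

The root is level 0 and the size-1 base case is level 4 (the tree spans levels 0 through 4, i.e. 5 levels counting the root), so the depth is the number of divisions: log_2(16) = 4

The recursion tree depth is log_2(16) = 4. At each level, the problem size is divided by 2, so it takes 4 divisions to reduce to a base case of size 1. The algorithm makes 1 recursive call at each level.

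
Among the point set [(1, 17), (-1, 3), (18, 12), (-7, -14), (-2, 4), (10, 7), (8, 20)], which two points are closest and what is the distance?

Computing all pairwise distances among 7 points:

d((1, 17), (-1, 3)) = 14.1421
d((1, 17), (18, 12)) = 17.72
d((1, 17), (-7, -14)) = 32.0156
d((1, 17), (-2, 4)) = 13.3417
d((1, 17), (10, 7)) = 13.4536
d((1, 17), (8, 20)) = 7.6158
d((-1, 3), (18, 12)) = 21.0238
d((-1, 3), (-7, -14)) = 18.0278
d((-1, 3), (-2, 4)) = 1.4142 <-- minimum
d((-1, 3), (10, 7)) = 11.7047
d((-1, 3), (8, 20)) = 19.2354
d((18, 12), (-7, -14)) = 36.0694
d((18, 12), (-2, 4)) = 21.5407
d((18, 12), (10, 7)) = 9.434
d((18, 12), (8, 20)) = 12.8062
d((-7, -14), (-2, 4)) = 18.6815
d((-7, -14), (10, 7)) = 27.0185
d((-7, -14), (8, 20)) = 37.1618
d((-2, 4), (10, 7)) = 12.3693
d((-2, 4), (8, 20)) = 18.868
d((10, 7), (8, 20)) = 13.1529

Closest pair: (-1, 3) and (-2, 4) with distance 1.4142

The closest pair is (-1, 3) and (-2, 4) with Euclidean distance 1.4142. For 7 points, brute-force pairwise comparison is shown above. For large n, the divide-and-conquer algorithm (sort by x, recurse on halves, check the dividing strip) achieves O(n log n).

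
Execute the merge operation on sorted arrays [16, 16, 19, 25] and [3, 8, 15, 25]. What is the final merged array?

Merging process:

Compare 16 vs 3: take 3 from right. Merged: [3]
Compare 16 vs 8: take 8 from right. Merged: [3, 8]
Compare 16 vs 15: take 15 from right. Merged: [3, 8, 15]
Compare 16 vs 25: take 16 from left. Merged: [3, 8, 15, 16]
Compare 16 vs 25: take 16 from left. Merged: [3, 8, 15, 16, 16]
Compare 19 vs 25: take 19 from left. Merged: [3, 8, 15, 16, 16, 19]
Compare 25 vs 25: take 25 from left. Merged: [3, 8, 15, 16, 16, 19, 25]
Append remaining from right: [25]. Merged: [3, 8, 15, 16, 16, 19, 25, 25]

Final merged array: [3, 8, 15, 16, 16, 19, 25, 25]
Total comparisons: 7

The merged array is [3, 8, 15, 16, 16, 19, 25, 25], requiring 7 comparisons. The merge step runs in O(n) time where n is the total number of elements.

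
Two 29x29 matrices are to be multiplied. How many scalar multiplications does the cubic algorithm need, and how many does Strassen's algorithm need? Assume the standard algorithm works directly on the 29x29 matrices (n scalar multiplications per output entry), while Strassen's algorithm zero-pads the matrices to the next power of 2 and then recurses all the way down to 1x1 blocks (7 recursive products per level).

Matrix multiplication for 29x29 matrices:

Strassen's algorithm requires power-of-2 dimensions. Pad 29x29 to 32x32 (next power of 2).

Standard algorithm: 29^3 = 24389 multiplications
Strassen's algorithm: 7^(log2(32)) = 7^5 = 16807 multiplications
Savings: 24389 - 16807 = 7582 multiplications

Standard: 24389 multiplications (29^3). Strassen: 16807 multiplications (7^5, after padding to 32x32). Strassen reduces 8 recursive multiplications to 7 at each level.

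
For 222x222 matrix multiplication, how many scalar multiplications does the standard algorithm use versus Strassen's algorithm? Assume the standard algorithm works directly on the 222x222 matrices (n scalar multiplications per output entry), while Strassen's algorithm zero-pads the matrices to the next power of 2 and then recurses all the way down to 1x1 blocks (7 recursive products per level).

Matrix multiplication for 222x222 matrices:

Strassen's algorithm requires power-of-2 dimensions. Pad 222x222 to 256x256 (next power of 2).

Standard algorithm: 222^3 = 10941048 multiplications
Strassen's algorithm: 7^(log2(256)) = 7^8 = 5764801 multiplications
Savings: 10941048 - 5764801 = 5176247 multiplications

Standard: 10941048 multiplications (222^3). Strassen: 5764801 multiplications (7^8, after padding to 256x256). Strassen reduces 8 recursive multiplications to 7 at each level.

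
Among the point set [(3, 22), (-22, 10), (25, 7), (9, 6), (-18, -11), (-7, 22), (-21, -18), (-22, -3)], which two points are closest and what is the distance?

Computing all pairwise distances among 8 points:

d((3, 22), (-22, 10)) = 27.7308
d((3, 22), (25, 7)) = 26.6271
d((3, 22), (9, 6)) = 17.088
d((3, 22), (-18, -11)) = 39.1152
d((3, 22), (-7, 22)) = 10.0
d((3, 22), (-21, -18)) = 46.6476
d((3, 22), (-22, -3)) = 35.3553
d((-22, 10), (25, 7)) = 47.0956
d((-22, 10), (9, 6)) = 31.257
d((-22, 10), (-18, -11)) = 21.3776
d((-22, 10), (-7, 22)) = 19.2094
d((-22, 10), (-21, -18)) = 28.0179
d((-22, 10), (-22, -3)) = 13.0
d((25, 7), (9, 6)) = 16.0312
d((25, 7), (-18, -11)) = 46.6154
d((25, 7), (-7, 22)) = 35.3412
d((25, 7), (-21, -18)) = 52.3546
d((25, 7), (-22, -3)) = 48.0521
d((9, 6), (-18, -11)) = 31.9061
d((9, 6), (-7, 22)) = 22.6274
d((9, 6), (-21, -18)) = 38.4187
d((9, 6), (-22, -3)) = 32.28
d((-18, -11), (-7, 22)) = 34.7851
d((-18, -11), (-21, -18)) = 7.6158 <-- minimum
d((-18, -11), (-22, -3)) = 8.9443
d((-7, 22), (-21, -18)) = 42.3792
d((-7, 22), (-22, -3)) = 29.1548
d((-21, -18), (-22, -3)) = 15.0333

Closest pair: (-18, -11) and (-21, -18) with distance 7.6158

The closest pair is (-18, -11) and (-21, -18) with Euclidean distance 7.6158. For 8 points, brute-force pairwise comparison is shown above. For large n, the divide-and-conquer algorithm (sort by x, recurse on halves, check the dividing strip) achieves O(n log n).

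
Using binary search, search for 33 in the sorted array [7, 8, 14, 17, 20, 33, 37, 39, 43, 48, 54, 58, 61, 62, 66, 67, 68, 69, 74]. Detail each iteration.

Binary search for 33 in [7, 8, 14, 17, 20, 33, 37, 39, 43, 48, 54, 58, 61, 62, 66, 67, 68, 69, 74]:

lo=0, hi=18, mid=9, arr[mid]=48 -> 48 > 33, search left half
lo=0, hi=8, mid=4, arr[mid]=20 -> 20 < 33, search right half
lo=5, hi=8, mid=6, arr[mid]=37 -> 37 > 33, search left half
lo=5, hi=5, mid=5, arr[mid]=33 -> Found target at index 5!

Binary search finds 33 at index 5 after 4 comparisons. The search repeatedly halves the search space by comparing with the middle element.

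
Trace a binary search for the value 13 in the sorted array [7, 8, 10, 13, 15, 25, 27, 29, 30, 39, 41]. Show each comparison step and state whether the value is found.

Binary search for 13 in [7, 8, 10, 13, 15, 25, 27, 29, 30, 39, 41]:

lo=0, hi=10, mid=5, arr[mid]=25 -> 25 > 13, search left half
lo=0, hi=4, mid=2, arr[mid]=10 -> 10 < 13, search right half
lo=3, hi=4, mid=3, arr[mid]=13 -> Found target at index 3!

Binary search finds 13 at index 3 after 3 comparisons. The search repeatedly halves the search space by comparing with the middle element.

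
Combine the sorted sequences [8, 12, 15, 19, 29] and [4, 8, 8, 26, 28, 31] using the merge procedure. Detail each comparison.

Merging process:

Compare 8 vs 4: take 4 from right. Merged: [4]
Compare 8 vs 8: take 8 from left. Merged: [4, 8]
Compare 12 vs 8: take 8 from right. Merged: [4, 8, 8]
Compare 12 vs 8: take 8 from right. Merged: [4, 8, 8, 8]
Compare 12 vs 26: take 12 from left. Merged: [4, 8, 8, 8, 12]
Compare 15 vs 26: take 15 from left. Merged: [4, 8, 8, 8, 12, 15]
Compare 19 vs 26: take 19 from left. Merged: [4, 8, 8, 8, 12, 15, 19]
Compare 29 vs 26: take 26 from right. Merged: [4, 8, 8, 8, 12, 15, 19, 26]
Compare 29 vs 28: take 28 from right. Merged: [4, 8, 8, 8, 12, 15, 19, 26, 28]
Compare 29 vs 31: take 29 from left. Merged: [4, 8, 8, 8, 12, 15, 19, 26, 28, 29]
Append remaining from right: [31]. Merged: [4, 8, 8, 8, 12, 15, 19, 26, 28, 29, 31]

Final merged array: [4, 8, 8, 8, 12, 15, 19, 26, 28, 29, 31]
Total comparisons: 10

The merged array is [4, 8, 8, 8, 12, 15, 19, 26, 28, 29, 31], requiring 10 comparisons. The merge step runs in O(n) time where n is the total number of elements.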